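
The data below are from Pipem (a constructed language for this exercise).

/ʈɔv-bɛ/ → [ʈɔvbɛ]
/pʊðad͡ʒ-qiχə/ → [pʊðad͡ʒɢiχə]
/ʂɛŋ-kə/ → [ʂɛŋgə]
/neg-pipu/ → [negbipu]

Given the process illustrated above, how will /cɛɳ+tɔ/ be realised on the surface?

[cɛɳdɔ]

The data show progressive voicing assimilation: /q/ → [ɢ] after /d͡ʒ/; /k/ → [g] after /ŋ/; /p/ → [b] after /g/. In each pair only voicing changes, matching the preceding consonant, while place and manner stay constant.
Nothing changes in [ʈɔvbɛ]: there the adjacent consonants already agree in voicing (/b/ and /v/ are both voiced), so this form is consistent with the same rule.
The rule targets /t/ (voiceless alveolar stop), which sits after the trigger /ɳ/ (voiced).
A voiced alveolar stop is [d], so the surface segment is [d].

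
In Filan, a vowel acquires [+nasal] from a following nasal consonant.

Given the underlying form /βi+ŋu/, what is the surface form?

[βĩŋu]

/i/ sits next to the nasal /ŋ/ and is therefore nasalised to [ĩ].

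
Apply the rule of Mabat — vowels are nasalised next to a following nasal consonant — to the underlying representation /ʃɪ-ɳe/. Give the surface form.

The vowel /ɪ/ is adjacent to the following nasal /ɳ/, so it acquires [+nasal] and surfaces as [ɪ̃].

[ʃɪ̃ɳe]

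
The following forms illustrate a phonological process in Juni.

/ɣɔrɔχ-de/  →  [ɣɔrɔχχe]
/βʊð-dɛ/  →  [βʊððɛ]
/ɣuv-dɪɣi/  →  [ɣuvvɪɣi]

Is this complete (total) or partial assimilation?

total assimilation

Comparing underlying and surface forms, /d/ → [χ] is the alternation; the neighbouring /χ/ is constant.
The output [χ] is identical to the trigger /χ/ — every feature (place, manner, voicing) has been copied — so this is total assimilation.
The remaining alternations confirm this: /d/ → [ð] after /ð/; /d/ → [v] after /v/ — in each case the output is a copy of the preceding consonant.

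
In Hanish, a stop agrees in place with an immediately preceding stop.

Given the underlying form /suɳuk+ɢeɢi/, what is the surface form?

The rule targets /ɢ/ (voiced uvular stop), which sits after the trigger /k/ (velar).
Changing only its place to velar gives [g] — the voiced velar stop.

[suɳukgeɢi]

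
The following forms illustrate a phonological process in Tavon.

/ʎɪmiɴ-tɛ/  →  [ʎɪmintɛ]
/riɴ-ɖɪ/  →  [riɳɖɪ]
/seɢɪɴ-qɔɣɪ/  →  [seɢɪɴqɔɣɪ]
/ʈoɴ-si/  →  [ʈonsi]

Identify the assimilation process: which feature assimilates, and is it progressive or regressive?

The segment that alternates is /ɴ/, which surfaces as [n] when adjacent to /t/.
The change uvular → alveolar matches the place of the following /t/, identifying this as place assimilation.
Manner and voice are unchanged, so the assimilation is partial, not total.
The other alternating forms pattern the same way: /ɴ/ → [ɳ] before /ɖ/ (uvular → retroflex, matching retroflex); /ɴ/ → [n] before /s/ (uvular → alveolar, matching alveolar) — only place changes, and always toward the following segment.
No alternation appears in [seɢɪɴqɔɣɪ]: there the adjacent consonants already agree in place (/ɴ/ and /q/ are both uvular), so this form is consistent with the same rule.
The trigger is the following segment, so the direction is regressive (anticipatory).

regressive place assimilation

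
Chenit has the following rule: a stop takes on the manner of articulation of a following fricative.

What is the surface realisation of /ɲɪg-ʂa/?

[ɲɪɣʂa]

/g/ is a voiced velar stop. The following trigger /ʂ/ is a fricative, so /g/ must become a fricative as well.
A voiced velar fricative is [ɣ], so the surface segment is [ɣ].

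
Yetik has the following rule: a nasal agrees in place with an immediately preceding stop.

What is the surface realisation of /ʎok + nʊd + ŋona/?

/n/ is a voiced alveolar nasal. The preceding trigger /k/ is velar, so /n/ must become velar as well.
The voiced velar nasal is [ŋ], so /n/ → [ŋ].
The same rule applies at the second boundary: /ŋ/ → [n] next to /d/.

[ʎokŋʊdnona]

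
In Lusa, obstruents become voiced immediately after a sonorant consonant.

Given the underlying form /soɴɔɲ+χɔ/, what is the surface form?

[soɴɔɲʁɔ]

The rule targets /χ/ (voiceless uvular fricative), which sits after the trigger /ɲ/ (voiced).
The voiced uvular fricative is [ʁ], so /χ/ → [ʁ].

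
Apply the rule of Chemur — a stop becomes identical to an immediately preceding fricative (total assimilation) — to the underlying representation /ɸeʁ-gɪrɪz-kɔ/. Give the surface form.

[ɸeʁʁɪrɪzzɔ]

/g/ is the segment targeted by the rule; it sits immediately after /ʁ/, so it assimilates completely and surfaces as [ʁ].
The same rule applies at the second boundary: /k/ → [z] next to /z/.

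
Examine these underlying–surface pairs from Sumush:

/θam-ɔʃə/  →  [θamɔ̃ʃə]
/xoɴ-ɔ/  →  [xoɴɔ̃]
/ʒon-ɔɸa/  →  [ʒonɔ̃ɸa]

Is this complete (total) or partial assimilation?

The vowel /ɔ/ surfaces as nasalised [ɔ̃] next to the preceding nasal /m/ — it has acquired the [+nasal] feature of its neighbour.
Likewise in the remaining data: /ɔ/ → [ɔ̃] after /ɴ/; /ɔ/ → [ɔ̃] after /n/ — each time a vowel is nasalised next to a preceding nasal.

partial assimilation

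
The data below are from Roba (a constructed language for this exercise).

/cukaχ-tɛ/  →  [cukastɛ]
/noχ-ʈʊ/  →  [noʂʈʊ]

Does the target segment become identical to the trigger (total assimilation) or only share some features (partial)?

partial assimilation

Underlying /χ/ is realised as [s] next to /t/; /t/ itself does not change.
The change uvular → alveolar matches the place of the following /t/, identifying this as place assimilation.
Manner and voice are unchanged, so the assimilation is partial, not total.
The other alternating form patterns the same way: /χ/ → [ʂ] before /ʈ/ (uvular → retroflex, matching retroflex) — only place changes, and always toward the following segment.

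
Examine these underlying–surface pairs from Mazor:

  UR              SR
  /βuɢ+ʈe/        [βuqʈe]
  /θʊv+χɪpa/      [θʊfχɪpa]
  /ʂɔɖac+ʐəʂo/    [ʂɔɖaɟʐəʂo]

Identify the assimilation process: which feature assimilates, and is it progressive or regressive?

Underlying /ɢ/ is realised as [q] next to /ʈ/; /ʈ/ itself does not change.
/ɢ/ is voiced while /ʈ/ is voiceless; the output [q] is voiceless, matching the trigger — so the feature that spreads is voicing.
Place and manner are unchanged, so the assimilation is partial, not total.
The other alternating forms pattern the same way: /v/ → [f] before /χ/ (voiced → voiceless, matching voiceless); /c/ → [ɟ] before /ʐ/ (voiceless → voiced, matching voiced) — only voicing changes, and always toward the following segment.
The trigger is the following segment, so the direction is regressive (anticipatory).

regressive voicing assimilation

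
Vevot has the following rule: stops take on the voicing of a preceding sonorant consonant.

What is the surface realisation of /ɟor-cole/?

[ɟorɟole]

The rule targets /c/ (voiceless palatal stop), which sits after the trigger /r/ (voiced).
Changing only its voicing to voiced gives [ɟ] — the voiced palatal stop.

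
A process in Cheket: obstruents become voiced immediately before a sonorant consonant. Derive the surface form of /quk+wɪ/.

/k/ is a voiceless velar stop. The following trigger /w/ is voiced, so /k/ must become voiced as well.
The voiced velar stop is [g], so /k/ → [g].

[qugwɪ]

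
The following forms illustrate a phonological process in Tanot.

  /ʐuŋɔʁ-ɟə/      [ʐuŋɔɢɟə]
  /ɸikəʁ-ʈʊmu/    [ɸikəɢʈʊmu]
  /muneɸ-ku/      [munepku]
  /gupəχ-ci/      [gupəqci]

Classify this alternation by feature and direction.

The segment that alternates is /ʁ/, which surfaces as [ɢ] when adjacent to /ɟ/.
/ʁ/ is a fricative while /ɟ/ is a stop; the output [ɢ] is a stop, matching the trigger — so the feature that spreads is manner.
Place and voice are unchanged, so the assimilation is partial, not total.
The other alternating forms pattern the same way: /ʁ/ → [ɢ] before /ʈ/ (fricative → stop, matching a stop); /ɸ/ → [p] before /k/ (fricative → stop, matching a stop); /χ/ → [q] before /c/ (fricative → stop, matching a stop) — only manner changes, and always toward the following segment.
The trigger is the following segment, so the direction is regressive (anticipatory).

regressive manner assimilation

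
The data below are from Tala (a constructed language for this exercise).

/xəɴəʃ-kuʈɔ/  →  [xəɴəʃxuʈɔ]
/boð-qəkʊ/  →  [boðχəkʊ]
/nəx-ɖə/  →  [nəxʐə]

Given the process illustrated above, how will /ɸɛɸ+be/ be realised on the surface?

[ɸɛɸβe]

The data show progressive manner assimilation: /k/ → [x] after /ʃ/; /q/ → [χ] after /ð/; /ɖ/ → [ʐ] after /x/. In each pair only manner changes, matching the preceding consonant, while place and voice stay constant.
/b/ is a voiced bilabial stop. The preceding trigger /ɸ/ is a fricative, so /b/ must become a fricative as well.
A voiced bilabial fricative is [β], so the surface segment is [β].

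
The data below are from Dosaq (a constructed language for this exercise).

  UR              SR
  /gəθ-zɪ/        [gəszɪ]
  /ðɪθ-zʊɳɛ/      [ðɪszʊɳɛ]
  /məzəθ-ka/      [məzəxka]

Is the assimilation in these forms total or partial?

The segment that alternates is /θ/, which surfaces as [s] when adjacent to /z/.
/θ/ is dental while /z/ is alveolar; the output [s] is alveolar, matching the trigger — so the feature that spreads is place.
Manner and voice are unchanged, so the assimilation is partial, not total.
The same holds elsewhere in the data: /θ/ → [x] before /k/ (dental → velar, matching velar) — only place changes, and always toward the following segment.

partial assimilation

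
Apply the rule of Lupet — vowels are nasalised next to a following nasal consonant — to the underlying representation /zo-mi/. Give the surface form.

The vowel /o/ is adjacent to the following nasal /m/, so it acquires [+nasal] and surfaces as [õ].

[zõmi]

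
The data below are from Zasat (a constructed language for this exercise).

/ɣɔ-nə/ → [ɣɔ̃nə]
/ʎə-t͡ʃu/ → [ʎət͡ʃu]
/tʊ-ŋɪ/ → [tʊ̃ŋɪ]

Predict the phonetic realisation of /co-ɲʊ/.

[cõɲʊ]

The data show regressive nasality assimilation (vowel nasalisation): /ɔ/ → [ɔ̃] before /n/; /ʊ/ → [ʊ̃] before /ŋ/ — a vowel is nasalised by an immediately following nasal consonant.
No change occurs in [ʎət͡ʃu] because the vowel at the boundary is adjacent to an oral consonant, not a nasal (/ə/ next to /t͡ʃ/).
The vowel /o/ is adjacent to the following nasal /ɲ/, so it acquires [+nasal] and surfaces as [õ].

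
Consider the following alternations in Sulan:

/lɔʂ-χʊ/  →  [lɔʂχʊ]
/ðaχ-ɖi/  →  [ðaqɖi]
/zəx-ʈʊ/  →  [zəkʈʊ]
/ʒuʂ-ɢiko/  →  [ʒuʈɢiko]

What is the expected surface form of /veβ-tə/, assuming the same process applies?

The data show regressive manner assimilation: /χ/ → [q] before /ɖ/; /x/ → [k] before /ʈ/; /ʂ/ → [ʈ] before /ɢ/. In each pair only manner changes, matching the following consonant, while place and voice stay constant.
No alternation appears in [lɔʂχʊ]: there the adjacent consonants already agree in manner (/ʂ/ and /χ/ are both fricatives), so this form is consistent with the same rule.
/β/ is a voiced bilabial fricative. The following trigger /t/ is a stop, so /β/ must become a stop as well.
Changing only its manner to stop gives [b] — the voiced bilabial stop.

[vebtə]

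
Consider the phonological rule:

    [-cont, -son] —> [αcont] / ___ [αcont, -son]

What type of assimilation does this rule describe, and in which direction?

regressive manner assimilation

The shared variable α links the value of [cont] on the target to that of the neighbouring obstruent. [cont] distinguishes stops from fricatives — a manner-of-articulation feature — so this is manner assimilation.
Since the environment is written after the underscore, the trigger follows the target; the direction is regressive.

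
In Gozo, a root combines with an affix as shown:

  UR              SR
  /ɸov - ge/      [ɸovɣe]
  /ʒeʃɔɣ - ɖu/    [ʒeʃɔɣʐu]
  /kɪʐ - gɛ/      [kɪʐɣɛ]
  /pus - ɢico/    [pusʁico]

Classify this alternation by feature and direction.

Comparing underlying and surface forms, /g/ → [ɣ] is the alternation; the neighbouring /v/ is constant.
The change stop → fricative matches the manner of the preceding /v/, identifying this as manner assimilation.
Place and voice are unchanged, so the assimilation is partial, not total.
Checking the remaining alternations: /ɖ/ → [ʐ] after /ɣ/ (stop → fricative, matching a fricative); /g/ → [ɣ] after /ʐ/ (stop → fricative, matching a fricative); /ɢ/ → [ʁ] after /s/ (stop → fricative, matching a fricative) — only manner changes, and always toward the preceding segment.
The trigger is the preceding segment, so the direction is progressive (perseverative).

progressive manner assimilation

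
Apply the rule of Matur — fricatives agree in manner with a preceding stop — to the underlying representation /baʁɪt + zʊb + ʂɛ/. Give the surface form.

The rule targets /z/ (voiced alveolar fricative), which sits after the trigger /t/ (stop).
The voiced alveolar stop is [d], so /z/ → [d].
The same rule applies at the second boundary: /ʂ/ → [ʈ] next to /b/.

[baʁɪtdʊbʈɛ]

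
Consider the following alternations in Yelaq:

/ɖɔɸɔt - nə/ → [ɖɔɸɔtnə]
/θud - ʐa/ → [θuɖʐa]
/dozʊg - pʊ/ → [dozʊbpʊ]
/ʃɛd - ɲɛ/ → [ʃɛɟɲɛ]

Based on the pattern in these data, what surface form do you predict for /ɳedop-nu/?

[ɳedotnu]

The data show regressive place assimilation: /d/ → [ɖ] before /ʐ/; /g/ → [b] before /p/; /d/ → [ɟ] before /ɲ/. In each pair only place changes, matching the following consonant, while manner and voice stay constant.
No alternation appears in [ɖɔɸɔtnə]: there the adjacent consonants already agree in place (/t/ and /n/ are both alveolar), so this form is consistent with the same rule.
The rule targets /p/ (voiceless bilabial stop), which sits before the trigger /n/ (alveolar).
The voiceless alveolar stop is [t], so /p/ → [t].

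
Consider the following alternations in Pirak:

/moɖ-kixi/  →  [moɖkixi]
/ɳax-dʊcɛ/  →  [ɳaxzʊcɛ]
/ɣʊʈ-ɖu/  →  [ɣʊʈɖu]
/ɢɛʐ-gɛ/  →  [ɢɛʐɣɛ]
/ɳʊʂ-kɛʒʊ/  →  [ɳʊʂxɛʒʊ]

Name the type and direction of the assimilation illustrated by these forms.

The segment that alternates is /d/, which surfaces as [z] when adjacent to /x/.
The change stop → fricative matches the manner of the preceding /x/, identifying this as manner assimilation.
Place and voice are unchanged, so the assimilation is partial, not total.
The same holds elsewhere in the data: /g/ → [ɣ] after /ʐ/ (stop → fricative, matching a fricative); /k/ → [x] after /ʂ/ (stop → fricative, matching a fricative) — only manner changes, and always toward the preceding segment.
No alternation appears in [moɖkixi], [ɣʊʈɖu]: there the adjacent consonants already agree in manner (/k/ and /ɖ/ are both stops; /ɖ/ and /ʈ/ are both stops), so these forms are consistent with the same rule.
The trigger is the preceding segment, so the direction is progressive (perseverative).

progressive manner assimilation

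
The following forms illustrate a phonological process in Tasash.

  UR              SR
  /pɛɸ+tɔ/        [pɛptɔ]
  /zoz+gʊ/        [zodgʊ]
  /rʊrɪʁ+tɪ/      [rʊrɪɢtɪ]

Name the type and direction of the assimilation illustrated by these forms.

regressive manner assimilation

Underlying /ɸ/ is realised as [p] next to /t/; /t/ itself does not change.
/ɸ/ is a fricative while /t/ is a stop; the output [p] is a stop, matching the trigger — so the feature that spreads is manner.
Place and voice are unchanged, so the assimilation is partial, not total.
The other alternating forms pattern the same way: /z/ → [d] before /g/ (fricative → stop, matching a stop); /ʁ/ → [ɢ] before /t/ (fricative → stop, matching a stop) — only manner changes, and always toward the following segment.
Since the segment that changes precedes the conditioning segment, the assimilation is regressive.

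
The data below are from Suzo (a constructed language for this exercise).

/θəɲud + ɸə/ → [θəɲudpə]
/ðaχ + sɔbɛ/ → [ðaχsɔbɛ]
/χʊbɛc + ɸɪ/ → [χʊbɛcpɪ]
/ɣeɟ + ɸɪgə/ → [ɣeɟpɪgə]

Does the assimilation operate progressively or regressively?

progressive

Comparing underlying and surface forms, /ɸ/ → [p] is the alternation; the neighbouring /d/ is constant.
The change fricative → stop matches the manner of the preceding /d/, identifying this as manner assimilation.
The same holds elsewhere in the data: /ɸ/ → [p] after /c/ (fricative → stop, matching a stop); /ɸ/ → [p] after /ɟ/ (fricative → stop, matching a stop) — only manner changes, and always toward the preceding segment.
No alternation appears in [ðaχsɔbɛ]: there the adjacent consonants already agree in manner (/s/ and /χ/ are both fricatives), so this form is consistent with the same rule.
The trigger is the preceding segment, so the direction is progressive (perseverative).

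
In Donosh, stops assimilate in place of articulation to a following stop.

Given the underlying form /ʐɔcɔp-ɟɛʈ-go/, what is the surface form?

/p/ is a voiceless bilabial stop. The following trigger /ɟ/ is palatal, so /p/ must become palatal as well.
Changing only its place to palatal gives [c] — the voiceless palatal stop.
At the second juncture, /ʈ/ likewise becomes [k] adjacent to /g/.

[ʐɔcɔcɟɛkgo]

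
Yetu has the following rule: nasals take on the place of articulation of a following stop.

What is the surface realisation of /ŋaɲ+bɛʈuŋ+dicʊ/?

The rule targets /ɲ/ (voiced palatal nasal), which sits before the trigger /b/ (bilabial).
A voiced bilabial nasal is [m], so the surface segment is [m].
At the second juncture, /ŋ/ likewise becomes [n] adjacent to /d/.

[ŋambɛʈundicʊ]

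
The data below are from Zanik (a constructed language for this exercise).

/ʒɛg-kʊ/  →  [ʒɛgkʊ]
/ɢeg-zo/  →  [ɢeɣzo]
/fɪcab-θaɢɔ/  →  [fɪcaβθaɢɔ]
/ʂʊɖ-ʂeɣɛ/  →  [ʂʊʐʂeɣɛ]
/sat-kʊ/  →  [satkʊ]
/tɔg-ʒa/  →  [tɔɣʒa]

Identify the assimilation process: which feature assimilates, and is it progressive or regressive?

The segment that alternates is /g/, which surfaces as [ɣ] when adjacent to /z/.
The change stop → fricative matches the manner of the following /z/, identifying this as manner assimilation.
Place and voice are unchanged, so the assimilation is partial, not total.
The other alternating forms pattern the same way: /b/ → [β] before /θ/ (stop → fricative, matching a fricative); /ɖ/ → [ʐ] before /ʂ/ (stop → fricative, matching a fricative); /g/ → [ɣ] before /ʒ/ (stop → fricative, matching a fricative) — only manner changes, and always toward the following segment.
Nothing changes in [ʒɛgkʊ], [satkʊ]: there the adjacent consonants already agree in manner (/g/ and /k/ are both stops; /t/ and /k/ are both stops), so these forms are consistent with the same rule.
Since the segment that changes precedes the conditioning segment, the assimilation is regressive.

regressive manner assimilation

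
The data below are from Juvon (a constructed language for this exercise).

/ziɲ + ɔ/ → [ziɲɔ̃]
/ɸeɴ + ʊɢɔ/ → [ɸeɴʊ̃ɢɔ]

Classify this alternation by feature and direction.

The vowel /ɔ/ surfaces as nasalised [ɔ̃] next to the preceding nasal /ɲ/ — it has acquired the [+nasal] feature of its neighbour.
The other form shows the same pattern: /ʊ/ → [ʊ̃] after /ɴ/ — each time a vowel is nasalised next to a preceding nasal.
Because the conditioning nasal is to the left of the vowel that changes, the process is progressive (perseverative).

progressive nasality assimilation (vowel nasalisation)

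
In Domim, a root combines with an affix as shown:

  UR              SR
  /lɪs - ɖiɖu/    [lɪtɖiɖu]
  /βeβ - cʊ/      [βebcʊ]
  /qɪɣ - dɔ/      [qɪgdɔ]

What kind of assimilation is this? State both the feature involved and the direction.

regressive manner assimilation

Underlying /s/ is realised as [t] next to /ɖ/; /ɖ/ itself does not change.
The change fricative → stop matches the manner of the following /ɖ/, identifying this as manner assimilation.
Place and voice are unchanged, so the assimilation is partial, not total.
The same holds elsewhere in the data: /β/ → [b] before /c/ (fricative → stop, matching a stop); /ɣ/ → [g] before /d/ (fricative → stop, matching a stop) — only manner changes, and always toward the following segment.
Since the segment that changes precedes the conditioning segment, the assimilation is regressive.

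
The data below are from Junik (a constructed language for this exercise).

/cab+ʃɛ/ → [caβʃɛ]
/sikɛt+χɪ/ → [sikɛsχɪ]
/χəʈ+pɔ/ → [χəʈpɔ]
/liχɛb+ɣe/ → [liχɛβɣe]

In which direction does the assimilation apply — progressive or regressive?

Underlying /b/ is realised as [β] next to /ʃ/; /ʃ/ itself does not change.
/b/ is a stop while /ʃ/ is a fricative; the output [β] is a fricative, matching the trigger — so the feature that spreads is manner.
The other alternating forms pattern the same way: /t/ → [s] before /χ/ (stop → fricative, matching a fricative); /b/ → [β] before /ɣ/ (stop → fricative, matching a fricative) — only manner changes, and always toward the following segment.
Nothing changes in [χəʈpɔ]: there the adjacent consonants already agree in manner (/ʈ/ and /p/ are both stops), so this form is consistent with the same rule.
The trigger is the following segment, so the direction is regressive (anticipatory).

regressive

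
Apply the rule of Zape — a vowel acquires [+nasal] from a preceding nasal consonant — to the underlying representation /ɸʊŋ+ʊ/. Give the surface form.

The vowel /ʊ/ is adjacent to the preceding nasal /ŋ/, so it acquires [+nasal] and surfaces as [ʊ̃].

[ɸʊŋʊ̃]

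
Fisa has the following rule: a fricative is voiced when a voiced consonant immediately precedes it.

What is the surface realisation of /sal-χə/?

[salʁə]

/χ/ is a voiceless uvular fricative. The preceding trigger /l/ is voiced, so /χ/ must become voiced as well.
Changing only its voicing to voiced gives [ʁ] — the voiced uvular fricative.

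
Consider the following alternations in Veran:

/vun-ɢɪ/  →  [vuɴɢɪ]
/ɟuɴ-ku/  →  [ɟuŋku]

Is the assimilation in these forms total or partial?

Comparing underlying and surface forms, /n/ → [ɴ] is the alternation; the neighbouring /ɢ/ is constant.
/n/ is alveolar while /ɢ/ is uvular; the output [ɴ] is uvular, matching the trigger — so the feature that spreads is place.
Manner and voice are unchanged, so the assimilation is partial, not total.
The other alternating form patterns the same way: /ɴ/ → [ŋ] before /k/ (uvular → velar, matching velar) — only place changes, and always toward the following segment.

partial assimilation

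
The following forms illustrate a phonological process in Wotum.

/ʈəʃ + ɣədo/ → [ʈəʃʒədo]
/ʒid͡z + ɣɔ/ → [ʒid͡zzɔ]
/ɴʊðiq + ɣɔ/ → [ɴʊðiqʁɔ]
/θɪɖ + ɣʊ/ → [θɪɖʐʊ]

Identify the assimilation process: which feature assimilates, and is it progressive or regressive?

progressive place assimilation

Comparing underlying and surface forms, /ɣ/ → [ʒ] is the alternation; the neighbouring /ʃ/ is constant.
/ɣ/ is velar while /ʃ/ is postalveolar; the output [ʒ] is postalveolar, matching the trigger — so the feature that spreads is place.
Manner and voice are unchanged, so the assimilation is partial, not total.
Checking the remaining alternations: /ɣ/ → [z] after /d͡z/ (velar → alveolar, matching alveolar); /ɣ/ → [ʁ] after /q/ (velar → uvular, matching uvular); /ɣ/ → [ʐ] after /ɖ/ (velar → retroflex, matching retroflex) — only place changes, and always toward the preceding segment.
The trigger is the preceding segment, so the direction is progressive (perseverative).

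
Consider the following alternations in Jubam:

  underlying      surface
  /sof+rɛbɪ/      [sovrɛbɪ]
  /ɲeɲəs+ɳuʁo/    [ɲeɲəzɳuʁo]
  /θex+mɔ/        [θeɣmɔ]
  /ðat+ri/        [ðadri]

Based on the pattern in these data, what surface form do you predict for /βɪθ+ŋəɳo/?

[βɪðŋəɳo]

The data show regressive voicing assimilation: /f/ → [v] before /r/; /s/ → [z] before /ɳ/; /x/ → [ɣ] before /m/; /t/ → [d] before /r/. In each pair only voicing changes, matching the following consonant, while place and manner stay constant.
/θ/ is a voiceless dental fricative. The following trigger /ŋ/ is voiced, so /θ/ must become voiced as well.
The voiced dental fricative is [ð], so /θ/ → [ð].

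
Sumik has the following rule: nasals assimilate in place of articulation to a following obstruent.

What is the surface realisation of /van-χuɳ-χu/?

[vaɴχuɴχu]

The rule targets /n/ (voiced alveolar nasal), which sits before the trigger /χ/ (uvular).
The voiced uvular nasal is [ɴ], so /n/ → [ɴ].
The same rule applies at the second boundary: /ɳ/ → [ɴ] next to /χ/.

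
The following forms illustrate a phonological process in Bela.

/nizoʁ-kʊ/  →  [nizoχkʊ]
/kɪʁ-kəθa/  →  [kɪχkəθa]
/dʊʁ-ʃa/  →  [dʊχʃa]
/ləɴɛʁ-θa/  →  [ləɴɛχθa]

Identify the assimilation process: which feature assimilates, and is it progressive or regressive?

Comparing underlying and surface forms, /ʁ/ → [χ] is the alternation; the neighbouring /k/ is constant.
/ʁ/ is voiced while /k/ is voiceless; the output [χ] is voiceless, matching the trigger — so the feature that spreads is voicing.
Place and manner are unchanged, so the assimilation is partial, not total.
The other alternating forms pattern the same way: /ʁ/ → [χ] before /ʃ/ (voiced → voiceless, matching voiceless); /ʁ/ → [χ] before /θ/ (voiced → voiceless, matching voiceless) — only voicing changes, and always toward the following segment.
Since the segment that changes precedes the conditioning segment, the assimilation is regressive.

regressive voicing assimilation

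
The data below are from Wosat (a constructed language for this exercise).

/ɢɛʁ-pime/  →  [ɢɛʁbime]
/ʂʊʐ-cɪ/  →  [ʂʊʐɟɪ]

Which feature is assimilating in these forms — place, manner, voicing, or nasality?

voicing

Comparing underlying and surface forms, /p/ → [b] is the alternation; the neighbouring /ʁ/ is constant.
The change voiceless → voiced matches the voicing of the preceding /ʁ/, identifying this as voicing assimilation.
Checking the remaining alternation: /c/ → [ɟ] after /ʐ/ (voiceless → voiced, matching voiced) — only voicing changes, and always toward the preceding segment.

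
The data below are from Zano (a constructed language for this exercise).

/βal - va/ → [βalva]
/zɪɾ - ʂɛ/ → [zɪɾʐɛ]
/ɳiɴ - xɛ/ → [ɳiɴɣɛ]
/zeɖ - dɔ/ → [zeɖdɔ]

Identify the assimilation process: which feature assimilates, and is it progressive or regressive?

Underlying /ʂ/ is realised as [ʐ] next to /ɾ/; /ɾ/ itself does not change.
/ʂ/ is voiceless while /ɾ/ is voiced; the output [ʐ] is voiced, matching the trigger — so the feature that spreads is voicing.
Place and manner are unchanged, so the assimilation is partial, not total.
Checking the remaining alternation: /x/ → [ɣ] after /ɴ/ (voiceless → voiced, matching voiced) — only voicing changes, and always toward the preceding segment.
Nothing changes in [βalva], [zeɖdɔ]: there the adjacent consonants already agree in voicing (/v/ and /l/ are both voiced; /d/ and /ɖ/ are both voiced), so these forms are consistent with the same rule.
Since the segment that changes follows the conditioning segment, the assimilation is progressive.

progressive voicing assimilation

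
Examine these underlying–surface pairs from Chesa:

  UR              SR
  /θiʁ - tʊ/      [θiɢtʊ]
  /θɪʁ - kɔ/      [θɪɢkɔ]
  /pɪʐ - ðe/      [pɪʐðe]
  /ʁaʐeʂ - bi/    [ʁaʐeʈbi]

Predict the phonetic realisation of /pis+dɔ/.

[pitdɔ]

The data show regressive manner assimilation: /ʁ/ → [ɢ] before /t/; /ʁ/ → [ɢ] before /k/; /ʂ/ → [ʈ] before /b/. In each pair only manner changes, matching the following consonant, while place and voice stay constant.
No alternation appears in [pɪʐðe]: there the adjacent consonants already agree in manner (/ʐ/ and /ð/ are both fricatives), so this form is consistent with the same rule.
The rule targets /s/ (voiceless alveolar fricative), which sits before the trigger /d/ (stop).
A voiceless alveolar stop is [t], so the surface segment is [t].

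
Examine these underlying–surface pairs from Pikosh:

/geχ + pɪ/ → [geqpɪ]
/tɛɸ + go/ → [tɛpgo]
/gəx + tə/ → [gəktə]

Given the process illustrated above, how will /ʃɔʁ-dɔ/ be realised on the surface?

[ʃɔɢdɔ]

The data show regressive manner assimilation: /χ/ → [q] before /p/; /ɸ/ → [p] before /g/; /x/ → [k] before /t/. In each pair only manner changes, matching the following consonant, while place and voice stay constant.
/ʁ/ is a voiced uvular fricative. The following trigger /d/ is a stop, so /ʁ/ must become a stop as well.
A voiced uvular stop is [ɢ], so the surface segment is [ɢ].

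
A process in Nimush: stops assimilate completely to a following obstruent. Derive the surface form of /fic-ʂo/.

/c/ is the segment targeted by the rule; it sits immediately before /ʂ/, so it assimilates completely and surfaces as [ʂ].

[fiʂʂo]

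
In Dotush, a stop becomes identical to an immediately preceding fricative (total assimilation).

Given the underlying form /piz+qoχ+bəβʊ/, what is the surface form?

[pizzoχχəβʊ]

/q/ is the segment targeted by the rule; it sits immediately after /z/, so it assimilates completely and surfaces as [z].
At the second juncture, /b/ likewise becomes [χ] adjacent to /χ/.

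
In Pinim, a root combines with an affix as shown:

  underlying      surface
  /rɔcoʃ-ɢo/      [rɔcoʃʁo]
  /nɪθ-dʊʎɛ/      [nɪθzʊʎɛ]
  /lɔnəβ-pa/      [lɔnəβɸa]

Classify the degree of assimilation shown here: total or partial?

Comparing underlying and surface forms, /ɢ/ → [ʁ] is the alternation; the neighbouring /ʃ/ is constant.
The change stop → fricative matches the manner of the preceding /ʃ/, identifying this as manner assimilation.
Place and voice are unchanged, so the assimilation is partial, not total.
Checking the remaining alternations: /d/ → [z] after /θ/ (stop → fricative, matching a fricative); /p/ → [ɸ] after /β/ (stop → fricative, matching a fricative) — only manner changes, and always toward the preceding segment.

partial assimilation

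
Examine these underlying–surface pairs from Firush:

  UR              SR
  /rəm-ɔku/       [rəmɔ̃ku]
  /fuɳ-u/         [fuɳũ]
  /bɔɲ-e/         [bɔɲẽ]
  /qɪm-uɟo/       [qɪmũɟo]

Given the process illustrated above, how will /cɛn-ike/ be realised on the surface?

The data show progressive nasality assimilation (vowel nasalisation): /ɔ/ → [ɔ̃] after /m/; /u/ → [ũ] after /ɳ/; /e/ → [ẽ] after /ɲ/; /u/ → [ũ] after /m/ — a vowel is nasalised by an immediately preceding nasal consonant.
/i/ sits next to the nasal /n/ and is therefore nasalised to [ĩ].

[cɛnĩke]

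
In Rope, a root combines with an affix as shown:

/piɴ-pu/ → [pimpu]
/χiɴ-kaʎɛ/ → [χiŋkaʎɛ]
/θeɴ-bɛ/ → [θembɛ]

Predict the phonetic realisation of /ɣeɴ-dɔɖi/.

[ɣendɔɖi]

The data show regressive place assimilation: /ɴ/ → [m] before /p/; /ɴ/ → [ŋ] before /k/; /ɴ/ → [m] before /b/. In each pair only place changes, matching the following consonant, while manner and voice stay constant.
The rule targets /ɴ/ (voiced uvular nasal), which sits before the trigger /d/ (alveolar).
The voiced alveolar nasal is [n], so /ɴ/ → [n].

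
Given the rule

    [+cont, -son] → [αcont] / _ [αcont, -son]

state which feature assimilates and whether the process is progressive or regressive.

regressive manner assimilation

The shared variable α links the value of [cont] on the target to that of the neighbouring obstruent. [cont] distinguishes stops from fricatives — a manner-of-articulation feature — so this is manner assimilation.
Since the environment is written after the underscore, the trigger follows the target; the direction is regressive.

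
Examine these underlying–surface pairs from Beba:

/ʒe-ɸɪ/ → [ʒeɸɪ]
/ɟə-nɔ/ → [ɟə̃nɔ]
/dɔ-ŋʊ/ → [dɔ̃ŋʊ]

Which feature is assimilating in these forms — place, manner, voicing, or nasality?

The vowel /ə/ surfaces as nasalised [ə̃] next to the following nasal /n/ — it has acquired the [+nasal] feature of its neighbour.
Likewise in the remaining data: /ɔ/ → [ɔ̃] before /ŋ/ — each time a vowel is nasalised next to a following nasal.
No change occurs in [ʒeɸɪ] because the vowel at the boundary is adjacent to an oral consonant, not a nasal (/e/ next to /ɸ/).

nasality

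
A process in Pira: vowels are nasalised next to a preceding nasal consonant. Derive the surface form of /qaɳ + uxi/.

[qaɳũxi]

The vowel /u/ is adjacent to the preceding nasal /ɳ/, so it acquires [+nasal] and surfaces as [ũ].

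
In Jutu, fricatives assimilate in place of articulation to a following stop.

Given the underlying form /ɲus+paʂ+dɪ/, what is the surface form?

/s/ is a voiceless alveolar fricative. The following trigger /p/ is bilabial, so /s/ must become bilabial as well.
The voiceless bilabial fricative is [ɸ], so /s/ → [ɸ].
The same rule applies at the second boundary: /ʂ/ → [s] next to /d/.

[ɲuɸpasdɪ]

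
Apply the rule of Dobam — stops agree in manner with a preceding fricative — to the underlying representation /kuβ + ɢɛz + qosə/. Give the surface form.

/ɢ/ is a voiced uvular stop. The preceding trigger /β/ is a fricative, so /ɢ/ must become a fricative as well.
The voiced uvular fricative is [ʁ], so /ɢ/ → [ʁ].
The same rule applies at the second boundary: /q/ → [χ] next to /z/.

[kuβʁɛzχosə]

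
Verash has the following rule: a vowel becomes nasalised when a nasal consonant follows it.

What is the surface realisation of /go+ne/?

[gõne]

The vowel /o/ is adjacent to the following nasal /n/, so it acquires [+nasal] and surfaces as [õ].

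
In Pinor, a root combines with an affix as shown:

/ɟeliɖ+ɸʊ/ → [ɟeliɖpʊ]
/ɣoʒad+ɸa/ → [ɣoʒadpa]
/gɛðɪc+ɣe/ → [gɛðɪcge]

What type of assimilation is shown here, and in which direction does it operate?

progressive manner assimilation

Underlying /ɸ/ is realised as [p] next to /ɖ/; /ɖ/ itself does not change.
/ɸ/ is a fricative while /ɖ/ is a stop; the output [p] is a stop, matching the trigger — so the feature that spreads is manner.
Place and voice are unchanged, so the assimilation is partial, not total.
The other alternating forms pattern the same way: /ɸ/ → [p] after /d/ (fricative → stop, matching a stop); /ɣ/ → [g] after /c/ (fricative → stop, matching a stop) — only manner changes, and always toward the preceding segment.
The trigger is the preceding segment, so the direction is progressive (perseverative).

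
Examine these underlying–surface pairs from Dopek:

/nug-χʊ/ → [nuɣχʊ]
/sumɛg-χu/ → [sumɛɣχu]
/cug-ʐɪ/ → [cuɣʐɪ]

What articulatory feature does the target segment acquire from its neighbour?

The segment that alternates is /g/, which surfaces as [ɣ] when adjacent to /χ/.
The change stop → fricative matches the manner of the following /χ/, identifying this as manner assimilation.
The same holds elsewhere in the data: /g/ → [ɣ] before /ʐ/ (stop → fricative, matching a fricative) — only manner changes, and always toward the following segment.

manner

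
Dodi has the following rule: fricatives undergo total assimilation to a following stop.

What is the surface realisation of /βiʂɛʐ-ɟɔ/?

[βiʂɛɟɟɔ]

/ʐ/ is the segment targeted by the rule; it sits immediately before /ɟ/, so it assimilates completely and surfaces as [ɟ].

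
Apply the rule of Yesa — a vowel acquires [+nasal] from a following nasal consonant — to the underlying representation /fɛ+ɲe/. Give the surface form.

[fɛ̃ɲe]

The vowel /ɛ/ is adjacent to the following nasal /ɲ/, so it acquires [+nasal] and surfaces as [ɛ̃].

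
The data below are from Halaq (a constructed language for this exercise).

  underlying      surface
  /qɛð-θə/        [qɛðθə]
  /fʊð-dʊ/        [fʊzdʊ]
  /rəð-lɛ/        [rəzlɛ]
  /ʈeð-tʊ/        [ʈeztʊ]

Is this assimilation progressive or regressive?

regressive

Comparing underlying and surface forms, /ð/ → [z] is the alternation; the neighbouring /d/ is constant.
/ð/ is dental while /d/ is alveolar; the output [z] is alveolar, matching the trigger — so the feature that spreads is place.
The same holds elsewhere in the data: /ð/ → [z] before /l/ (dental → alveolar, matching alveolar); /ð/ → [z] before /t/ (dental → alveolar, matching alveolar) — only place changes, and always toward the following segment.
Nothing changes in [qɛðθə]: there the adjacent consonants already agree in place (/ð/ and /θ/ are both dental), so this form is consistent with the same rule.
The trigger is the following segment, so the direction is regressive (anticipatory).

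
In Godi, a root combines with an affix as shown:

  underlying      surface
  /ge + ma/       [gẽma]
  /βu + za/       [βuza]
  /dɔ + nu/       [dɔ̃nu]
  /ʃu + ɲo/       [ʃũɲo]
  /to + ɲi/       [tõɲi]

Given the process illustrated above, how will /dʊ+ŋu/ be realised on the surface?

The data show regressive nasality assimilation (vowel nasalisation): /e/ → [ẽ] before /m/; /ɔ/ → [ɔ̃] before /n/; /u/ → [ũ] before /ɲ/; /o/ → [õ] before /ɲ/ — a vowel is nasalised by an immediately following nasal consonant.
No change occurs in [βuza] because the vowel at the boundary is adjacent to an oral consonant, not a nasal (/u/ next to /z/).
The vowel /ʊ/ is adjacent to the following nasal /ŋ/, so it acquires [+nasal] and surfaces as [ʊ̃].

[dʊ̃ŋu]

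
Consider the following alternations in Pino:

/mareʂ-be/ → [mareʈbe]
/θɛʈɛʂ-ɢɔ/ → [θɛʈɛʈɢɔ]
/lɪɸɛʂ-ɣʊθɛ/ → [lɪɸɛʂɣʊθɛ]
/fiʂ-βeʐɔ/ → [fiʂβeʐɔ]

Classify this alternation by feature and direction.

The segment that alternates is /ʂ/, which surfaces as [ʈ] when adjacent to /b/.
The change fricative → stop matches the manner of the following /b/, identifying this as manner assimilation.
Place and voice are unchanged, so the assimilation is partial, not total.
The other alternating form patterns the same way: /ʂ/ → [ʈ] before /ɢ/ (fricative → stop, matching a stop) — only manner changes, and always toward the following segment.
No alternation appears in [lɪɸɛʂɣʊθɛ], [fiʂβeʐɔ]: there the adjacent consonants already agree in manner (/ʂ/ and /ɣ/ are both fricatives; /ʂ/ and /β/ are both fricatives), so these forms are consistent with the same rule.
Since the segment that changes precedes the conditioning segment, the assimilation is regressive.

regressive manner assimilation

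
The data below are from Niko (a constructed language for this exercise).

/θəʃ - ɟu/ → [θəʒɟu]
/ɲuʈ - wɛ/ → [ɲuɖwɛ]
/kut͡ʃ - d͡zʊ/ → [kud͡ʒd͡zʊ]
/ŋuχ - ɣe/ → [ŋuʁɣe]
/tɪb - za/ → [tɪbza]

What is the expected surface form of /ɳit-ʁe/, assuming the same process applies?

[ɳidʁe]

The data show regressive voicing assimilation: /ʃ/ → [ʒ] before /ɟ/; /ʈ/ → [ɖ] before /w/; /t͡ʃ/ → [d͡ʒ] before /d͡z/; /χ/ → [ʁ] before /ɣ/. In each pair only voicing changes, matching the following consonant, while place and manner stay constant.
No alternation appears in [tɪbza]: there the adjacent consonants already agree in voicing (/b/ and /z/ are both voiced), so this form is consistent with the same rule.
/t/ is a voiceless alveolar stop. The following trigger /ʁ/ is voiced, so /t/ must become voiced as well.
A voiced alveolar stop is [d], so the surface segment is [d].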